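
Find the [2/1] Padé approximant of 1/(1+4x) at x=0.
1/(4*x + 1)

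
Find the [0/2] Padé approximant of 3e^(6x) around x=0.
3/(18*x**2 - 6*x + 1)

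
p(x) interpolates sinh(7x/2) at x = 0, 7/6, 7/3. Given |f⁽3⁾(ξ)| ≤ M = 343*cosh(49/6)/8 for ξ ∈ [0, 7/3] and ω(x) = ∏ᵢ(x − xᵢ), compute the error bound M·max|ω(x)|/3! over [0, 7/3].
117649*sqrt(3)*cosh(49/6)/46656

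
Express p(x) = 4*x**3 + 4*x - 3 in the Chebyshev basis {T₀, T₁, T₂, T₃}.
(-3)T₀ + (7)T₁ + T₃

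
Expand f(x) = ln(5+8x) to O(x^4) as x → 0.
log(5) + 8*x/5 - 32*x**2/25 + 512*x**3/375 + O(x**4)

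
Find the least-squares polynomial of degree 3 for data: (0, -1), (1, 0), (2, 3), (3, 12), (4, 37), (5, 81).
-64/63 + (506/189)x + (-649/252)x² + (115/108)x³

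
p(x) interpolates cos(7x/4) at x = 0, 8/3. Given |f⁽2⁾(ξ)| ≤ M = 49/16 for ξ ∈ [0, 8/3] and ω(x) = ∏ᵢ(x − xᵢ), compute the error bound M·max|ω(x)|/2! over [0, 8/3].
49/18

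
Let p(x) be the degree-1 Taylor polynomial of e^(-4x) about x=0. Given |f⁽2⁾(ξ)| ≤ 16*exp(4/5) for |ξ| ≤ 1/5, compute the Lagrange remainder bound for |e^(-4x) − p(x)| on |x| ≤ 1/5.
8*exp(4/5)/25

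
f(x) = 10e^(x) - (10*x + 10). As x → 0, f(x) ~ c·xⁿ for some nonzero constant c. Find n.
2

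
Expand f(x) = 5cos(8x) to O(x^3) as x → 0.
5 - 160*x**2 + O(x**3)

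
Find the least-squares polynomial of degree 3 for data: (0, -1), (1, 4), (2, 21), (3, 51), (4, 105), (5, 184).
-68/63 + (803/378)x + (22/9)x² + (49/54)x³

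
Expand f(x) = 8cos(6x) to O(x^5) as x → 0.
8 - 144*x**2 + 432*x**4 + O(x**5)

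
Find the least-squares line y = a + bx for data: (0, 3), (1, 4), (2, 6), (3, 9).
a = 5/2, b = 2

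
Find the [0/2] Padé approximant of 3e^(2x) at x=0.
3/(2*x**2 - 2*x + 1)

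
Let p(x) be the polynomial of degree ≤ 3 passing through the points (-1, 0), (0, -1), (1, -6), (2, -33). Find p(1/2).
-15/8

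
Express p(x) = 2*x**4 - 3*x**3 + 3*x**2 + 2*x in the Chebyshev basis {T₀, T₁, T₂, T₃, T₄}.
(9/4)T₀ + (-1/4)T₁ + (5/2)T₂ + (-3/4)T₃ + (1/4)T₄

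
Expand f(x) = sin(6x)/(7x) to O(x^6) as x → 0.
6/7 - 36*x**2/7 + 324*x**4/35 + O(x**6)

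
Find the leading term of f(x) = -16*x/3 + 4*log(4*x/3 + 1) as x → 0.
-32*x**2/9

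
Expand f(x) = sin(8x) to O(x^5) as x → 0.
8*x - 256*x**3/3 + O(x**5)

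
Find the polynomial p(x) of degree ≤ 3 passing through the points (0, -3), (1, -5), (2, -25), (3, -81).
-3*x**3 + x - 3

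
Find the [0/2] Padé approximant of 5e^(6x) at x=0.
5/(18*x**2 - 6*x + 1)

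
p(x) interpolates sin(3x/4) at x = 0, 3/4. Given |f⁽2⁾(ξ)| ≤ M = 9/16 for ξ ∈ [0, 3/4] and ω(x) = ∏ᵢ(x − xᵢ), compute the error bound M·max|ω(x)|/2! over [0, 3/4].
81/2048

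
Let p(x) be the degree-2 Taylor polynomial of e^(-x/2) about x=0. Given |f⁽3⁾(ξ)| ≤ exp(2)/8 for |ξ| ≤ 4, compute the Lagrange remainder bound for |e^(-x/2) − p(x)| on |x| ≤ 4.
4*exp(2)/3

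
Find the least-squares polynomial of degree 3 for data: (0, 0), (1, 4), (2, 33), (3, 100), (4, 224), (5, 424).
-5/21 + (-32/63)x + (55/21)x² + (26/9)x³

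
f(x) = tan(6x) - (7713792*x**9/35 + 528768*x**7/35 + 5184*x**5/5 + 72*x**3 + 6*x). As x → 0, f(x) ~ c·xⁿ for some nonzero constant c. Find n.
11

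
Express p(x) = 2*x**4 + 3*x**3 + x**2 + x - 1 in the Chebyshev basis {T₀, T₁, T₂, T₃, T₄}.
(1/4)T₀ + (13/4)T₁ + (3/2)T₂ + (3/4)T₃ + (1/4)T₄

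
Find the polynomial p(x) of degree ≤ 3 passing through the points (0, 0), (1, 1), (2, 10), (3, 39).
2*x**3 - 2*x**2 + x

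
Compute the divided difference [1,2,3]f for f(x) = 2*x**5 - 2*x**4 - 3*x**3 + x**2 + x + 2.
113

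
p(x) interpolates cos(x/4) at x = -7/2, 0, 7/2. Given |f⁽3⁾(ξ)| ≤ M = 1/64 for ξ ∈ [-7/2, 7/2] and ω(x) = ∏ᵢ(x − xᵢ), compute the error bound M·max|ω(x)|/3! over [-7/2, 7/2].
343*sqrt(3)/13824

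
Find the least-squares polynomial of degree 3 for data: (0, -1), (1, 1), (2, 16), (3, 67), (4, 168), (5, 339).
-5/6 + (-85/252)x + (-31/21)x² + (109/36)x³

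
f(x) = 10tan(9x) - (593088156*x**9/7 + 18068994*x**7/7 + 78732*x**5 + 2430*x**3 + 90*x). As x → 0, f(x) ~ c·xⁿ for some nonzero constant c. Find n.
11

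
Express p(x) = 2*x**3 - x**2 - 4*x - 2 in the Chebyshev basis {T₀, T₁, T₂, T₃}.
(-5/2)T₀ + (-5/2)T₁ + (-1/2)T₂ + (1/2)T₃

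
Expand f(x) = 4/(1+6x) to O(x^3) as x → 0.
4 - 24*x + 144*x**2 + O(x**3)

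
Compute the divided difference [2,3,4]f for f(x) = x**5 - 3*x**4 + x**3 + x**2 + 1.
130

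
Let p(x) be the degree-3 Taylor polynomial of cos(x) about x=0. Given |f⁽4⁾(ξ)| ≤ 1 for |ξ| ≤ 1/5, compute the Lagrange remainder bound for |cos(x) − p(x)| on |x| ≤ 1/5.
1/15000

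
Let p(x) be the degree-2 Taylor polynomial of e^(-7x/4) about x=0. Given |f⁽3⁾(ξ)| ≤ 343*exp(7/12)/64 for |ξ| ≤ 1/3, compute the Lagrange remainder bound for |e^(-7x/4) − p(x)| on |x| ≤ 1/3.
343*exp(7/12)/10368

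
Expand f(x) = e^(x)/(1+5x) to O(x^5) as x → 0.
1 - 4*x + 41*x**2/2 - 307*x**3/3 + 12281*x**4/24 + O(x**5)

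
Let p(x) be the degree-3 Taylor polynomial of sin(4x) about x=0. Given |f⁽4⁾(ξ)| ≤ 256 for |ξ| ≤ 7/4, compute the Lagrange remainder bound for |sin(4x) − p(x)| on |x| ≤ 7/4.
2401/24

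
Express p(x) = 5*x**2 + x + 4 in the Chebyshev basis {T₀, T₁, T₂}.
(13/2)T₀ + T₁ + (5/2)T₂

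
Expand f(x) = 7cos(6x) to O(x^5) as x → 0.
7 - 126*x**2 + 378*x**4 + O(x**5)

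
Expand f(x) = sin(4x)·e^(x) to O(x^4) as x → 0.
4*x + 4*x**2 - 26*x**3/3 + O(x**4)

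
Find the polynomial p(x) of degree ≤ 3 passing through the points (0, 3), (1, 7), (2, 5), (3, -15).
-2*x**3 + 3*x**2 + 3*x + 3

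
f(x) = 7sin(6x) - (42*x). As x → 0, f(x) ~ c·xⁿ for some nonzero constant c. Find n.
3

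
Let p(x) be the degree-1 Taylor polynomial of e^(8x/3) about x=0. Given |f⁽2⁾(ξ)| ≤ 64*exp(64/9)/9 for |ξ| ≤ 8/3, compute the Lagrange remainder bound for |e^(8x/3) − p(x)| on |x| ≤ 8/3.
2048*exp(64/9)/81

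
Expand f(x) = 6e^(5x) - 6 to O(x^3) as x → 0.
30*x + 75*x**2 + O(x**3)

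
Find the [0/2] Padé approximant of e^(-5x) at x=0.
1/(25*x**2/2 + 5*x + 1)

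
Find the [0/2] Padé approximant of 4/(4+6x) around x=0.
1/(3*x/2 + 1)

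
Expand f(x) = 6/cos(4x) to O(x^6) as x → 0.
6 + 48*x**2 + 320*x**4 + O(x**6)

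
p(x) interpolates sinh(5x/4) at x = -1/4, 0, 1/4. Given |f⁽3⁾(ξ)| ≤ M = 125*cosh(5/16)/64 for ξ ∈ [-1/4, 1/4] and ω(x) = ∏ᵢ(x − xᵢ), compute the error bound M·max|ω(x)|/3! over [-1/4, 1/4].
125*sqrt(3)*cosh(5/16)/110592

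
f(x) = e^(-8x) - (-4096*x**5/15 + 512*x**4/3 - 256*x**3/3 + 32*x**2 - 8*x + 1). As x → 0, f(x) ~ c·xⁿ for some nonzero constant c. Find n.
6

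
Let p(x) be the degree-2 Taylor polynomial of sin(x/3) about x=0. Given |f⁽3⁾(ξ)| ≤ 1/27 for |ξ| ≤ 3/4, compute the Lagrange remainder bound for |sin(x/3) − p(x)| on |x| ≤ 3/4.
1/384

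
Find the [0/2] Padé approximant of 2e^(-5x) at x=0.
2/(25*x**2/2 + 5*x + 1)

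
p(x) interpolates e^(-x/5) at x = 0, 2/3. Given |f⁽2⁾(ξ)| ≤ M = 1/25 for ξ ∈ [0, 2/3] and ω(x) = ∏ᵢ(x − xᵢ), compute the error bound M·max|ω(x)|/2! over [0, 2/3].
1/450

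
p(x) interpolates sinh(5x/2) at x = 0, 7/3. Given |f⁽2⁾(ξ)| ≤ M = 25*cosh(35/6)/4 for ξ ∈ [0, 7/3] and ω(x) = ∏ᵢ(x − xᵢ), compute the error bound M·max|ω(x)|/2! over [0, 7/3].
1225*cosh(35/6)/288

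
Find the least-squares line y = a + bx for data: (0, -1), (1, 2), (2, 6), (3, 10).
a = -13/10, b = 37/10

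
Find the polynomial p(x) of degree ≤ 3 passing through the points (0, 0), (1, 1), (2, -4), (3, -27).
-2*x**3 + 3*x**2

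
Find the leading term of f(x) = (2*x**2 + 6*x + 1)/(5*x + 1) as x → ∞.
2*x/5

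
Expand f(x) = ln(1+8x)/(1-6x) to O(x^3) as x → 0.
8*x + 16*x**2 + O(x**3)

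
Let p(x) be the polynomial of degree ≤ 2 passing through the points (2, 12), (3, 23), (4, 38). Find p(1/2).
3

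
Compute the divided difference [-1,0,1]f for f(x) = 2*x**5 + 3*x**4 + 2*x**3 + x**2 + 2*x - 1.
4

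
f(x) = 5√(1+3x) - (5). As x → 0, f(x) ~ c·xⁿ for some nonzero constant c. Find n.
1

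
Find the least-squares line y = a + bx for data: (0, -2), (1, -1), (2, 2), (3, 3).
a = -11/5, b = 9/5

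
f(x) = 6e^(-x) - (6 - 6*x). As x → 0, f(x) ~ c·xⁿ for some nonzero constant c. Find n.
2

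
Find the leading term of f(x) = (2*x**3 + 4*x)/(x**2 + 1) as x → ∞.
2*x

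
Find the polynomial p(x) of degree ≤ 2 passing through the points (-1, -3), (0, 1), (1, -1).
-3*x**2 + x + 1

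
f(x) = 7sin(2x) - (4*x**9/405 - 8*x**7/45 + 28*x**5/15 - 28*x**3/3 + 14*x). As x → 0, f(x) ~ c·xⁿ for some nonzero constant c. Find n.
11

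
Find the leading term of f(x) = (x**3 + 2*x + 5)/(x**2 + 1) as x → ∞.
x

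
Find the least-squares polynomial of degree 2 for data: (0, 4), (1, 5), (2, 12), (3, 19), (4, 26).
116/35 + (83/35)x + (6/7)x²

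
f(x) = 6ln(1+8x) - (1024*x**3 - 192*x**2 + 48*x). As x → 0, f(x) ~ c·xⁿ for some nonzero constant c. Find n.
4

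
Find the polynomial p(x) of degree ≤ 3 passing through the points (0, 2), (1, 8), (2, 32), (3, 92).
3*x**3 + 3*x + 2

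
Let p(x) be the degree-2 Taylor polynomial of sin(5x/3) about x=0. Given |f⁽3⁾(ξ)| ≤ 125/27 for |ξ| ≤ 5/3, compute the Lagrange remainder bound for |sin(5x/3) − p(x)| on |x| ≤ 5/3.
15625/4374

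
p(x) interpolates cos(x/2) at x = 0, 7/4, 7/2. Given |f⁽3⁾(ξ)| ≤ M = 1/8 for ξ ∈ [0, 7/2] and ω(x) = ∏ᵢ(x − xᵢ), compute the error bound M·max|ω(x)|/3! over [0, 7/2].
343*sqrt(3)/13824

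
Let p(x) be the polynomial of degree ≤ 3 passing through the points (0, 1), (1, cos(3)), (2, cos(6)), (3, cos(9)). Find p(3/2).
9*cos(3)/16 - 1/16 - cos(9)/16 + 9*cos(6)/16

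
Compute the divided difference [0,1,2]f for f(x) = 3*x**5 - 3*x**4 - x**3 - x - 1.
21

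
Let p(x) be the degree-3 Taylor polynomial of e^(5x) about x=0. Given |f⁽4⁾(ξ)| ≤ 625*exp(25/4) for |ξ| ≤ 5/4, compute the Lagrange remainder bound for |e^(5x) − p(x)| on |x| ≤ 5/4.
390625*exp(25/4)/6144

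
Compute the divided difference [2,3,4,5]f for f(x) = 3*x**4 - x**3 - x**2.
41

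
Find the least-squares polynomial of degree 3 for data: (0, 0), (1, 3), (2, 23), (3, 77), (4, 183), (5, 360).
-1/14 + (31/28)x + (-23/28)x² + (3)x³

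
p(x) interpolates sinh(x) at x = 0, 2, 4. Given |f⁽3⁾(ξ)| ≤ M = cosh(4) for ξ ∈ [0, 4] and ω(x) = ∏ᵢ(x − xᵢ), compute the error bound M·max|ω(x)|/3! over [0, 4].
8*sqrt(3)*cosh(4)/27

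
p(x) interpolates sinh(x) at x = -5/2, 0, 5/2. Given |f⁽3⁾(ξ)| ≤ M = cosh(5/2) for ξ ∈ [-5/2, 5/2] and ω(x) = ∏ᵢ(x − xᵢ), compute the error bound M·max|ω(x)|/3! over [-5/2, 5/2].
125*sqrt(3)*cosh(5/2)/216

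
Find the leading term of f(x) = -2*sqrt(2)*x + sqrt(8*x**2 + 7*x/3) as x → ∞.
7*sqrt(2)/24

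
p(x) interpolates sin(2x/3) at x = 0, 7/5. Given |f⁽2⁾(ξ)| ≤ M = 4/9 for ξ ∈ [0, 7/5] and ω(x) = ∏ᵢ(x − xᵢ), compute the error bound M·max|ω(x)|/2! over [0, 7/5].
49/450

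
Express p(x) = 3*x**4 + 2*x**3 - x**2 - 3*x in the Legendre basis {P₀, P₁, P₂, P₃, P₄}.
(4/15)P₀ + (-9/5)P₁ + (22/21)P₂ + (4/5)P₃ + (24/35)P₄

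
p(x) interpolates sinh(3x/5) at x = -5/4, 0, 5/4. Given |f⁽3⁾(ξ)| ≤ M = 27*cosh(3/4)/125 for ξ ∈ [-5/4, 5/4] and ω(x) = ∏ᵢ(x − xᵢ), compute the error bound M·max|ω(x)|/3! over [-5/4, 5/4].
sqrt(3)*cosh(3/4)/64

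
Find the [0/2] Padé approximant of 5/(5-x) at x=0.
1/(1 - x/5)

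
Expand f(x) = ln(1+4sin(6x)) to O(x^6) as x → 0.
24*x - 288*x**2 + 4464*x**3 - 79488*x**4 + 1509840*x**5 + O(x**6)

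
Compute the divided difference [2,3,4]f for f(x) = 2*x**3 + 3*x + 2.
18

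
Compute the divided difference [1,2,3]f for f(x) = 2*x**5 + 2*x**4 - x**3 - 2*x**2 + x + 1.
222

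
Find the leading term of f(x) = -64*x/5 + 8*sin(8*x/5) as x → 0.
-2048*x**3/375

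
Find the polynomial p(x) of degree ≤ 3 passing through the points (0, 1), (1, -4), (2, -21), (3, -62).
-2*x**3 - 3*x + 1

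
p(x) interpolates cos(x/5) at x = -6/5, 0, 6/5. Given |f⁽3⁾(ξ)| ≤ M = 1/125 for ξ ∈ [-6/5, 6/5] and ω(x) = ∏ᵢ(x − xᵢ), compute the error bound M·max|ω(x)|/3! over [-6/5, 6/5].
8*sqrt(3)/15625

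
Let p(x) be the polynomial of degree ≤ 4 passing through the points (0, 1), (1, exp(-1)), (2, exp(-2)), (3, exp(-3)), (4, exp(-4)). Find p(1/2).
(-70*exp(2) - 5 + 28*e + 35*exp(4) + 140*exp(3))*exp(-4)/128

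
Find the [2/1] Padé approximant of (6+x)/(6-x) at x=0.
(x/6 + 1)/(1 - x/6)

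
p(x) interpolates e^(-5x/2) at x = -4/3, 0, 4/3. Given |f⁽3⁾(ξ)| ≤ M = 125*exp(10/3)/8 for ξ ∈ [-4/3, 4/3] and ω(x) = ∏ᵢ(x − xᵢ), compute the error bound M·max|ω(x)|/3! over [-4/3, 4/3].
1000*sqrt(3)*exp(10/3)/729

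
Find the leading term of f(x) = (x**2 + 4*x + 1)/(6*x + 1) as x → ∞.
x/6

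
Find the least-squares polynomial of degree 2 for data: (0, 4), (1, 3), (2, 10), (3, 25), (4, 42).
122/35 + (-97/35)x + (22/7)x²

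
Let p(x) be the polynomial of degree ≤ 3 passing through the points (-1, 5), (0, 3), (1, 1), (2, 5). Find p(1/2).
13/8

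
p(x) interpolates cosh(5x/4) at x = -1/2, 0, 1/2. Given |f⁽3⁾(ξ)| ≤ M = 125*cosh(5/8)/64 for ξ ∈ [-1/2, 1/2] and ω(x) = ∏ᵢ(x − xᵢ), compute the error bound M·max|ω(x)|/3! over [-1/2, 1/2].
125*sqrt(3)*cosh(5/8)/13824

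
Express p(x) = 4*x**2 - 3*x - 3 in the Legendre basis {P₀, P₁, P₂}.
(-5/3)P₀ + (-3)P₁ + (8/3)P₂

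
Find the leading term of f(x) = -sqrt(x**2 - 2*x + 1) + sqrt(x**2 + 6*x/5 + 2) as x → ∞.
8/5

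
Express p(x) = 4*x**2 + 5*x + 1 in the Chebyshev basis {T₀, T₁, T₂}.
(3)T₀ + (5)T₁ + (2)T₂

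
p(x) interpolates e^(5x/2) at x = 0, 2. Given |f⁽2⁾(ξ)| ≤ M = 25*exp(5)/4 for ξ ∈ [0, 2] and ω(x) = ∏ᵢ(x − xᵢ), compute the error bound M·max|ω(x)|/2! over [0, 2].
25*exp(5)/8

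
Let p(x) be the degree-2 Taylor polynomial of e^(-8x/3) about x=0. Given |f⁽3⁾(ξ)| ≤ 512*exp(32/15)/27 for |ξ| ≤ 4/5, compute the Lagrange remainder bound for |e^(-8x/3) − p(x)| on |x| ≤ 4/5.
16384*exp(32/15)/10125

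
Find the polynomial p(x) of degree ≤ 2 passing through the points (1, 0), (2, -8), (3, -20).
-2*x**2 - 2*x + 4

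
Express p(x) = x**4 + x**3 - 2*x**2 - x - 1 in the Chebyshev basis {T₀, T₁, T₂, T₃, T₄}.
(-13/8)T₀ + (-1/4)T₁ + (-1/2)T₂ + (1/4)T₃ + (1/8)T₄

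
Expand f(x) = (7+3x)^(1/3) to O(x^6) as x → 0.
7**(1/3) + 7**(1/3)*x/7 - 7**(1/3)*x**2/49 + 5*7**(1/3)*x**3/1029 - 10*7**(1/3)*x**4/7203 + 22*7**(1/3)*x**5/50421 + O(x**6)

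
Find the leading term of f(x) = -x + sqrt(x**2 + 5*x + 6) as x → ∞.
5/2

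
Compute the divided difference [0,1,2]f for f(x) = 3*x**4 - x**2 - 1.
20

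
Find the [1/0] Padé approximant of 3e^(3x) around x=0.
9*x + 3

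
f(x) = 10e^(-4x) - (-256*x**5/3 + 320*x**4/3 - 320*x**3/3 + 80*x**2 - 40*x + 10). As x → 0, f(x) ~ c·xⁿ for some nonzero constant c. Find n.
6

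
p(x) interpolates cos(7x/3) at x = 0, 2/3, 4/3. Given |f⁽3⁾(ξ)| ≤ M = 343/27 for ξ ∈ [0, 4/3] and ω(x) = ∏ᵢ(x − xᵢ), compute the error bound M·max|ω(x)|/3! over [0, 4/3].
2744*sqrt(3)/19683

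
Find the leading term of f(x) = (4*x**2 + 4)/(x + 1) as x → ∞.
4*x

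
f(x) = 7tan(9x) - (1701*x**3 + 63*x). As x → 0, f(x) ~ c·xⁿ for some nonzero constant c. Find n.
5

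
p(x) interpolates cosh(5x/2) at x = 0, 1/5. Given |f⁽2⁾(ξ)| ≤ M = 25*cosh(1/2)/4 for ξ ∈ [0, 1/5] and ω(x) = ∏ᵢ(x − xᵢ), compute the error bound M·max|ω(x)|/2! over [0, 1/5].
cosh(1/2)/32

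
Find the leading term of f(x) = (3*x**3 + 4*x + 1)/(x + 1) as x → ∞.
3*x**2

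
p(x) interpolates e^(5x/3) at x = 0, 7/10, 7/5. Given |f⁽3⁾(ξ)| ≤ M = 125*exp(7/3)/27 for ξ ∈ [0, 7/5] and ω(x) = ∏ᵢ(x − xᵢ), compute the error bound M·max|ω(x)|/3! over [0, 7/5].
343*sqrt(3)*exp(7/3)/5832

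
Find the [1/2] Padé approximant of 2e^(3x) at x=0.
(2*x + 2)/(3*x**2/2 - 2*x + 1)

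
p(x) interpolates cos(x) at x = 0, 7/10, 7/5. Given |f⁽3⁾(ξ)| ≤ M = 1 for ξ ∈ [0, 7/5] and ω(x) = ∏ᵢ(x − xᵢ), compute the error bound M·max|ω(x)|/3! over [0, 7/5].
343*sqrt(3)/27000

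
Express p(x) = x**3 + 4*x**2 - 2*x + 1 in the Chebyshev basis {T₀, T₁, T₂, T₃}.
(3)T₀ + (-5/4)T₁ + (2)T₂ + (1/4)T₃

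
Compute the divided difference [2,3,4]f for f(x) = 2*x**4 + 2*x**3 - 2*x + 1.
128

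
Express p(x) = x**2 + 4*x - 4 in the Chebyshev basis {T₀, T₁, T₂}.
(-7/2)T₀ + (4)T₁ + (1/2)T₂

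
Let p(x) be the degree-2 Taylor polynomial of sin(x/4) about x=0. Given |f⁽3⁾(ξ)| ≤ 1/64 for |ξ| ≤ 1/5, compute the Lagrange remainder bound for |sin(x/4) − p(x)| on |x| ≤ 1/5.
1/48000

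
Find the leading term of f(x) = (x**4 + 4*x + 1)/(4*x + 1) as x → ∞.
x**3/4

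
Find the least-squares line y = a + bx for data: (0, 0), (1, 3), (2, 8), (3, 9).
a = 1/5, b = 16/5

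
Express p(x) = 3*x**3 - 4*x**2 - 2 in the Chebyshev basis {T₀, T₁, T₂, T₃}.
(-4)T₀ + (9/4)T₁ + (-2)T₂ + (3/4)T₃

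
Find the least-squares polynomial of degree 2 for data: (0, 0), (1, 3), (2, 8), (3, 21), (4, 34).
(3/5)x + (2)x²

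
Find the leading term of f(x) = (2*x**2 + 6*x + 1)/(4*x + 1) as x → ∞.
x/2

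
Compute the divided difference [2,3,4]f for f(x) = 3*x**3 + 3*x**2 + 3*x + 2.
30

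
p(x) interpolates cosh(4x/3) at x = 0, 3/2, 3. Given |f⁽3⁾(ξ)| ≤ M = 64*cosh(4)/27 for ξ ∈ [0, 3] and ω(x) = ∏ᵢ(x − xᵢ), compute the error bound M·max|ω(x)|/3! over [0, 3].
8*sqrt(3)*cosh(4)/27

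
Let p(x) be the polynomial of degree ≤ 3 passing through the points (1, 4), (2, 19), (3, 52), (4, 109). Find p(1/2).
11/8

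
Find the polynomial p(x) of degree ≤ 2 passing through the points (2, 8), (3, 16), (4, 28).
2*x**2 - 2*x + 4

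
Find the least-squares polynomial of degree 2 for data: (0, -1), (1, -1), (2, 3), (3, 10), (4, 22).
-33/35 + (-141/70)x + (27/14)x²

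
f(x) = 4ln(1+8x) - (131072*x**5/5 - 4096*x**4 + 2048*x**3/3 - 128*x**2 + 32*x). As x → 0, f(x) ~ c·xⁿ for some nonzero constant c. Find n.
6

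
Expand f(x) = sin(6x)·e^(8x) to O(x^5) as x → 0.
6*x + 48*x**2 + 156*x**3 + 224*x**4 + O(x**5)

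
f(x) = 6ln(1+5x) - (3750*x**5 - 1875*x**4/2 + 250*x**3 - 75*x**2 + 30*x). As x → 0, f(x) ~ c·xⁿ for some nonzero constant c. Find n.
6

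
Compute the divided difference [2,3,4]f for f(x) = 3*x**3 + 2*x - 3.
27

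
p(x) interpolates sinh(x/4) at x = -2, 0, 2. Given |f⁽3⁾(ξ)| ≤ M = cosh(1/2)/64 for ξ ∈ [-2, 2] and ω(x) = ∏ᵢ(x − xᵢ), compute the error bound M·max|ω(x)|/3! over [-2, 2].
sqrt(3)*cosh(1/2)/216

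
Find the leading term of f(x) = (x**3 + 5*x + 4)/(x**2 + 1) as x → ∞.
x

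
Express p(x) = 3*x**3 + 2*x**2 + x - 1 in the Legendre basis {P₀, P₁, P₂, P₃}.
(-1/3)P₀ + (14/5)P₁ + (4/3)P₂ + (6/5)P₃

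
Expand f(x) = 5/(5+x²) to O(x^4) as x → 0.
1 - x**2/5 + O(x**4)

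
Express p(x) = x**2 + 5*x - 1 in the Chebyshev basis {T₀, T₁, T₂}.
(-1/2)T₀ + (5)T₁ + (1/2)T₂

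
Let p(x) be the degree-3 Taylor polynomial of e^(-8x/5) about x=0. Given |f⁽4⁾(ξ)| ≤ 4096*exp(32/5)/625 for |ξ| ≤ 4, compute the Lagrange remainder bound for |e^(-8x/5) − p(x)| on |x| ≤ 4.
131072*exp(32/5)/1875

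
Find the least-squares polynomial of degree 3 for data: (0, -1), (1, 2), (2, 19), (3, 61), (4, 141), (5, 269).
-62/63 + (-20/189)x + (289/252)x² + (209/108)x³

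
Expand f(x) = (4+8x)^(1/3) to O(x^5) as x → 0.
2**(2/3) + 2*2**(2/3)*x/3 - 4*2**(2/3)*x**2/9 + 40*2**(2/3)*x**3/81 - 160*2**(2/3)*x**4/243 + O(x**5)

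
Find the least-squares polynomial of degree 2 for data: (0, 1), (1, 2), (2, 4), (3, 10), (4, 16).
1 + (-1/5)x + x²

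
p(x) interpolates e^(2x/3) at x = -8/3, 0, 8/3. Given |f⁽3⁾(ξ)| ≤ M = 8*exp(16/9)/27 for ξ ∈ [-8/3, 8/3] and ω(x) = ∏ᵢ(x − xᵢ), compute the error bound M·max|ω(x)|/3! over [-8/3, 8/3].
4096*sqrt(3)*exp(16/9)/19683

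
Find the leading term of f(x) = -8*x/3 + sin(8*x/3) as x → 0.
-256*x**3/81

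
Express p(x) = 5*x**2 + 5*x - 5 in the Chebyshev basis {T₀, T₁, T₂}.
(-5/2)T₀ + (5)T₁ + (5/2)T₂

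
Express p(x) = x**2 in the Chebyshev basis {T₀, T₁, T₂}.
(1/2)T₀ + (1/2)T₂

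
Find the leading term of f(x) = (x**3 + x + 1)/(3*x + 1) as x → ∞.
x**2/3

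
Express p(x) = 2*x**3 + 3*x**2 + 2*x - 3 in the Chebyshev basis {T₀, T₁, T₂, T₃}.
(-3/2)T₀ + (7/2)T₁ + (3/2)T₂ + (1/2)T₃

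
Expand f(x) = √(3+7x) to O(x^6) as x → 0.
sqrt(3) + 7*sqrt(3)*x/6 - 49*sqrt(3)*x**2/72 + 343*sqrt(3)*x**3/432 - 12005*sqrt(3)*x**4/10368 + 117649*sqrt(3)*x**5/62208 + O(x**6)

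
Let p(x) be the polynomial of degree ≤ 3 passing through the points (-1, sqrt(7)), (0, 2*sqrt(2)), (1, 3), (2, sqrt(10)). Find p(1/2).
-sqrt(10)/16 - sqrt(7)/16 + 9*sqrt(2)/8 + 27/16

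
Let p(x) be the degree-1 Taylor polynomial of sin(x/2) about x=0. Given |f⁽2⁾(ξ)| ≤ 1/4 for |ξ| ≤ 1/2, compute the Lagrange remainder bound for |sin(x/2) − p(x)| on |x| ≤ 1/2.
1/32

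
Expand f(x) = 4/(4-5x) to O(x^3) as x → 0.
1 + 5*x/4 + 25*x**2/16 + O(x**3)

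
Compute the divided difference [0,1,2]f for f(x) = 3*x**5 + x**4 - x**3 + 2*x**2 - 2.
51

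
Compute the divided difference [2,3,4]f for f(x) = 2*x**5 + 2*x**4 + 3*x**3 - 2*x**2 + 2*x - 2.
705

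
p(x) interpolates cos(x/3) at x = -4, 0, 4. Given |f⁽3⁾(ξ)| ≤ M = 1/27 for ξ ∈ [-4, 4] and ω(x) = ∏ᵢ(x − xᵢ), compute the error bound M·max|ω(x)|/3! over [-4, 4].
64*sqrt(3)/729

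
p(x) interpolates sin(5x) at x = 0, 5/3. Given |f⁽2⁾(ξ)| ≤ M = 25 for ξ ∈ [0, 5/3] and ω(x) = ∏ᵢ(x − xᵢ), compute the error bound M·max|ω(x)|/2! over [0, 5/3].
625/72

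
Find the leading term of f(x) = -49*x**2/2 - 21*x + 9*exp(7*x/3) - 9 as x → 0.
343*x**3/18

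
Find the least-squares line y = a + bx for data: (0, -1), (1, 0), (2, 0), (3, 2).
a = -11/10, b = 9/10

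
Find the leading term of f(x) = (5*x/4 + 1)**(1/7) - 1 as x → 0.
5*x/28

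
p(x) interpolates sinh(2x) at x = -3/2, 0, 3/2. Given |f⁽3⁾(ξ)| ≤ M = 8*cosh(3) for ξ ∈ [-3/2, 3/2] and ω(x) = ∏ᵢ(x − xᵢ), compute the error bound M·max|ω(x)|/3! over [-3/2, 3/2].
sqrt(3)*cosh(3)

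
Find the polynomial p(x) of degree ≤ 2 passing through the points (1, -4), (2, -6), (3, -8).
-2*x - 2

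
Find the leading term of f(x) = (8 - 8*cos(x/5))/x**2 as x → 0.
4/25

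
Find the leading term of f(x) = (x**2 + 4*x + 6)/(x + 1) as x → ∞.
x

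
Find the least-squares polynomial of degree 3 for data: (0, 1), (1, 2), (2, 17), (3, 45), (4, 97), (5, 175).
17/21 + (-251/126)x + (257/84)x² + (31/36)x³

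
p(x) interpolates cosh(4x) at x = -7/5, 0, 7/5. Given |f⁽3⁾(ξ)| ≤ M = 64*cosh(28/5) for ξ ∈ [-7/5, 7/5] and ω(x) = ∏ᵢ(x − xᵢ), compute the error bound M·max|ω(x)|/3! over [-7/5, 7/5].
21952*sqrt(3)*cosh(28/5)/3375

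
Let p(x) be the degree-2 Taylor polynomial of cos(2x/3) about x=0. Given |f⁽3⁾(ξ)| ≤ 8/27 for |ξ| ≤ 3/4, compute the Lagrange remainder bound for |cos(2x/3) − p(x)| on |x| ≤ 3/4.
1/48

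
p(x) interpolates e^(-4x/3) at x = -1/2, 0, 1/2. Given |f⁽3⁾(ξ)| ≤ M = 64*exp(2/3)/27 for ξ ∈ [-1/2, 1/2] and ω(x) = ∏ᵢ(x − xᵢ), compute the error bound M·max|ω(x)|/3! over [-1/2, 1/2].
8*sqrt(3)*exp(2/3)/729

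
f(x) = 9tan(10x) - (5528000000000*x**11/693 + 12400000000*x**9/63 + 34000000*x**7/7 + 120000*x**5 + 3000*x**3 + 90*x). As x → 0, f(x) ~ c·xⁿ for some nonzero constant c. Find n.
13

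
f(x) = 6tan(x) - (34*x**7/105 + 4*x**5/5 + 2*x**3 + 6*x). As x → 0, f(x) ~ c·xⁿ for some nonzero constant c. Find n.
9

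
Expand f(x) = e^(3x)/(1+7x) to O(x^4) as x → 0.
1 - 4*x + 65*x**2/2 - 223*x**3 + O(x**4)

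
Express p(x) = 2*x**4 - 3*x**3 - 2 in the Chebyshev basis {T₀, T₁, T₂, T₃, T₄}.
(-5/4)T₀ + (-9/4)T₁ + T₂ + (-3/4)T₃ + (1/4)T₄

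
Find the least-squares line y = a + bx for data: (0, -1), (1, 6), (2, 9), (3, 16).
a = -3/5, b = 27/5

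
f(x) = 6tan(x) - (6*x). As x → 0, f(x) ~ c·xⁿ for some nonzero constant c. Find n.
3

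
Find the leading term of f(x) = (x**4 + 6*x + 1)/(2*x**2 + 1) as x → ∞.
x**2/2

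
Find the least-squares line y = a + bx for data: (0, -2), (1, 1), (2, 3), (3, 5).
a = -17/10, b = 23/10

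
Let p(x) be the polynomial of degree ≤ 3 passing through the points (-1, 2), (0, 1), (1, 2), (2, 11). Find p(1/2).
7/8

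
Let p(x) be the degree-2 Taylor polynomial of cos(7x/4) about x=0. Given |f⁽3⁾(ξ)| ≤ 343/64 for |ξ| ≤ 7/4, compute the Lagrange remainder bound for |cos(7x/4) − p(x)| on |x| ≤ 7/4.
117649/24576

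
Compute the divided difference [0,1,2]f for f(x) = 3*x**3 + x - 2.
9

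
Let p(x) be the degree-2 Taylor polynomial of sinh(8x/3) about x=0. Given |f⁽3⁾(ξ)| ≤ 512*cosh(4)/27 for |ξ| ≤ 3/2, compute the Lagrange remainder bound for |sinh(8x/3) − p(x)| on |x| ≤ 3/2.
32*cosh(4)/3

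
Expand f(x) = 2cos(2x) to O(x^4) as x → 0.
2 - 4*x**2 + O(x**4)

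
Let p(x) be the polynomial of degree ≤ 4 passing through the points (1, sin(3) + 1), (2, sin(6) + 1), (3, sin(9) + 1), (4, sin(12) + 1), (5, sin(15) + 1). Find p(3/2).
35*sin(6)/32 - 35*sin(9)/64 + 7*sin(12)/32 - 5*sin(15)/128 + 35*sin(3)/128 + 1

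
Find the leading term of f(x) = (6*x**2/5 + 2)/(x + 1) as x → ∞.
6*x/5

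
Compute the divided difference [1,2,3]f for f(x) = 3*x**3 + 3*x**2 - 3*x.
21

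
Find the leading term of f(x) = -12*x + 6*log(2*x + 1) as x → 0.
-12*x**2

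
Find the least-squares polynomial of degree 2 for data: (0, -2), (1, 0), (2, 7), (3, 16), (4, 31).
-2 + (1/5)x + (2)x²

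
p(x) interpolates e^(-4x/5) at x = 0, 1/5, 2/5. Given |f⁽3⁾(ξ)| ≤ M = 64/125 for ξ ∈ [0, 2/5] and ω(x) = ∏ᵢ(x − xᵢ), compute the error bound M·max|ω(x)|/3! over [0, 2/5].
64*sqrt(3)/421875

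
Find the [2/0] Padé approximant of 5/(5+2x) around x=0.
4*x**2/25 - 2*x/5 + 1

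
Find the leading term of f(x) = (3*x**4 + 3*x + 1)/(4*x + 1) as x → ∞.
3*x**3/4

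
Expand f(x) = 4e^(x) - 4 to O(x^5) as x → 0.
4*x + 2*x**2 + 2*x**3/3 + x**4/6 + O(x**5)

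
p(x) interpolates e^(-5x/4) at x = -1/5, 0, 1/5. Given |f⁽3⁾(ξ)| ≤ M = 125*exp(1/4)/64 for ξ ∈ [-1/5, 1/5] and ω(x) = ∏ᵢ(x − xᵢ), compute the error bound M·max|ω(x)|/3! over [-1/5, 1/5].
sqrt(3)*exp(1/4)/1728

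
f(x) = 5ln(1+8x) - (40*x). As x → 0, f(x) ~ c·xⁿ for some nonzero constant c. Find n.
2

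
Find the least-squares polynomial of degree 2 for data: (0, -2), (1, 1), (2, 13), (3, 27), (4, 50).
-11/5 + x + (3)x²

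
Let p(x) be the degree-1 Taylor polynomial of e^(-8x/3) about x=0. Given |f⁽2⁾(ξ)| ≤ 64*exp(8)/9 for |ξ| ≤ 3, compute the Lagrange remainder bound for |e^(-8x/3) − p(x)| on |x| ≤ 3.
32*exp(8)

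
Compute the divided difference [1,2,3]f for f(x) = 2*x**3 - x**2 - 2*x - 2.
11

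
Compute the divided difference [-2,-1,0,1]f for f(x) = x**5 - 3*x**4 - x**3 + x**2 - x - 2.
10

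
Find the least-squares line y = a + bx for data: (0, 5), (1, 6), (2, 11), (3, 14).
a = 21/5, b = 16/5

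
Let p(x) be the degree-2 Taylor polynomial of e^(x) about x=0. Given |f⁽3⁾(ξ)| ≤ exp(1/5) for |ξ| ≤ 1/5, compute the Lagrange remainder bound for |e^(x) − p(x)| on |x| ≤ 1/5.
exp(1/5)/750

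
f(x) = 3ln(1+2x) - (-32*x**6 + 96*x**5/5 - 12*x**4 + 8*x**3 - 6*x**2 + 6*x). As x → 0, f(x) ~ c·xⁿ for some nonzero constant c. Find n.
7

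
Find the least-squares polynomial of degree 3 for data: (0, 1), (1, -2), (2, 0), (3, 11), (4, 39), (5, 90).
19/21 + (-43/18)x + (-26/21)x² + (19/18)x³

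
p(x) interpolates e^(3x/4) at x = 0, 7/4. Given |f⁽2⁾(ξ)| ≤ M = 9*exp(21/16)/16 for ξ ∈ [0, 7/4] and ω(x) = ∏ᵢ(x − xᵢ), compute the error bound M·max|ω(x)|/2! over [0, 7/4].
441*exp(21/16)/2048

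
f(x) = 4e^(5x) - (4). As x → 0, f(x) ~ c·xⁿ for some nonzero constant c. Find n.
1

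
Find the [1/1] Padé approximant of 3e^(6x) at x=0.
(9*x + 3)/(1 - 3*x)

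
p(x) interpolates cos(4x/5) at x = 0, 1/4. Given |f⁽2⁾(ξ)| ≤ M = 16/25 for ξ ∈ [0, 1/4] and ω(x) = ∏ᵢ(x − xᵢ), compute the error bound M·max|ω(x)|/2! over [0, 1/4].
1/200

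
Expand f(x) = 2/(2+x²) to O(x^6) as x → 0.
1 - x**2/2 + x**4/4 + O(x**6)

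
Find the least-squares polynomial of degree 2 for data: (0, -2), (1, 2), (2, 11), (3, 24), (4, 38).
-83/35 + (117/35)x + (12/7)x²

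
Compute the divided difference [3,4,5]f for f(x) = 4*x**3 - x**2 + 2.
47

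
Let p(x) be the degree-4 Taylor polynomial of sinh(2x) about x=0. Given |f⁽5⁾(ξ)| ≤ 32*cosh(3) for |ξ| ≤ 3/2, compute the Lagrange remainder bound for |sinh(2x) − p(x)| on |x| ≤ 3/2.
81*cosh(3)/40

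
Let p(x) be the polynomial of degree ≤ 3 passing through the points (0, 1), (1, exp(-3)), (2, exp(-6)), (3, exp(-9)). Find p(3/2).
(-exp(9) - 1 + 9*exp(3) + 9*exp(6))*exp(-9)/16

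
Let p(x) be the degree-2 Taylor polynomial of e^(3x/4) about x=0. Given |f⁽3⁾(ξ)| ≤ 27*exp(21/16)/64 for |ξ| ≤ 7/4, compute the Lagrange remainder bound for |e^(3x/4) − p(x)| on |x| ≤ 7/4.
3087*exp(21/16)/8192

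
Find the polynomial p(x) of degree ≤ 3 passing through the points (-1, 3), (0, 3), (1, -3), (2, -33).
-3*x**3 - 3*x**2 + 3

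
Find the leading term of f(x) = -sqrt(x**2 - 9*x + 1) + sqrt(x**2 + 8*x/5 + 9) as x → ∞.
53/10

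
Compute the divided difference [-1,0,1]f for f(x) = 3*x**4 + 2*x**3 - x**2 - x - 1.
2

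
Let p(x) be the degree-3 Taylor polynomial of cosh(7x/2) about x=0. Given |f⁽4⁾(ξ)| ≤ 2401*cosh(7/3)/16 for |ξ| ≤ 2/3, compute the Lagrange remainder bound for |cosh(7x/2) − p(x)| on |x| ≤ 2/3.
2401*cosh(7/3)/1944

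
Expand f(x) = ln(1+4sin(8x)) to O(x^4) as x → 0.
32*x - 512*x**2 + 31744*x**3/3 + O(x**4)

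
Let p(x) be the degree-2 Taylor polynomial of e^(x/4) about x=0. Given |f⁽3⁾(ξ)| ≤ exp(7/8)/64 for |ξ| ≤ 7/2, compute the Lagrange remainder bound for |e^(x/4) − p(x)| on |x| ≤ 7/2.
343*exp(7/8)/3072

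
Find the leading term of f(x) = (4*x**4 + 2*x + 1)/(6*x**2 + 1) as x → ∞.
2*x**2/3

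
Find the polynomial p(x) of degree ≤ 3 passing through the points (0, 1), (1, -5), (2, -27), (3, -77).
-2*x**3 - 2*x**2 - 2*x + 1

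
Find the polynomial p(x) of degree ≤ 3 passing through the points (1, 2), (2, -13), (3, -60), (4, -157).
-3*x**3 + 2*x**2 + 3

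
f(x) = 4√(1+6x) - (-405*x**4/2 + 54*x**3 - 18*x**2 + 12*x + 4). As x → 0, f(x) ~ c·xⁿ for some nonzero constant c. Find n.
5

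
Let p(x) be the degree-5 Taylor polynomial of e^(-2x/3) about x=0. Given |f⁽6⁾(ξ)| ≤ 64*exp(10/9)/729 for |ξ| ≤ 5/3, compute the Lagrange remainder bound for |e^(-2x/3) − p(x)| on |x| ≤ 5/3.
12500*exp(10/9)/4782969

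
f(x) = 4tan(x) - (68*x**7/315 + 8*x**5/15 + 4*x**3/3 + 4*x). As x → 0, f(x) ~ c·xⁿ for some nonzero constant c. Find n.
9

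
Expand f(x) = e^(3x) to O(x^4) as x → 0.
1 + 3*x + 9*x**2/2 + 9*x**3/2 + O(x**4)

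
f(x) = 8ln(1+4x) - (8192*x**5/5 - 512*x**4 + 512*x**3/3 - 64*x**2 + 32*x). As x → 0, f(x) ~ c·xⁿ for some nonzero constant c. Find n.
6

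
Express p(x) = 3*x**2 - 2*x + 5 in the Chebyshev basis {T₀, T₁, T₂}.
(13/2)T₀ + (-2)T₁ + (3/2)T₂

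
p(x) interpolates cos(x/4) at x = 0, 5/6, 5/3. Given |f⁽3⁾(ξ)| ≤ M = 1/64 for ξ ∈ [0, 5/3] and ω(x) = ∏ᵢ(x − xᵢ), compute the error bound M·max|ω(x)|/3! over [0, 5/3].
125*sqrt(3)/373248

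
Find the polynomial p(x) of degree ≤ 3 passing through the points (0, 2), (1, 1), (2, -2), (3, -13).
-x**3 + 2*x**2 - 2*x + 2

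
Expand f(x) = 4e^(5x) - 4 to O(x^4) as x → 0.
20*x + 50*x**2 + 250*x**3/3 + O(x**4)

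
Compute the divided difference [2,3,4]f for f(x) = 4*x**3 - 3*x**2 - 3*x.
33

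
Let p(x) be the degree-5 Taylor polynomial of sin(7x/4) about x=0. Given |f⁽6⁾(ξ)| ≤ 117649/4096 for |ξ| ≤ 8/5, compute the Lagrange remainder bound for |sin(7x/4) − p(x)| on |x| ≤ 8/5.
470596/703125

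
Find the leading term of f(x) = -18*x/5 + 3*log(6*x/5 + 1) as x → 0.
-54*x**2/25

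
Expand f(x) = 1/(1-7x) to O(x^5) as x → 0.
1 + 7*x + 49*x**2 + 343*x**3 + 2401*x**4 + O(x**5)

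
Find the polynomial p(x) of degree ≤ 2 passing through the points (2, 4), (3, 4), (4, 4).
4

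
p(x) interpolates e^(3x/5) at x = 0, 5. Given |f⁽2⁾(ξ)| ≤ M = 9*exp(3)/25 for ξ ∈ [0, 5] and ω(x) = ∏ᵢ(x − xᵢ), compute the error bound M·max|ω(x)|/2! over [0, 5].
9*exp(3)/8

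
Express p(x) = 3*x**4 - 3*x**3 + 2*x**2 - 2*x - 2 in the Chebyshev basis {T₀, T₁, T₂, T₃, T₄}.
(1/8)T₀ + (-17/4)T₁ + (5/2)T₂ + (-3/4)T₃ + (3/8)T₄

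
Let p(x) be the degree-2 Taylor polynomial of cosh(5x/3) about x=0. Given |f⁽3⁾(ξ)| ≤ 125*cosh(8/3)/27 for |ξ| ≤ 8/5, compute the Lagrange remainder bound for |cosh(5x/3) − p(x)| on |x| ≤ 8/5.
256*cosh(8/3)/81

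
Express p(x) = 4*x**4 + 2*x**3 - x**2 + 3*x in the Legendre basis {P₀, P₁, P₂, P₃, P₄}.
(7/15)P₀ + (21/5)P₁ + (34/21)P₂ + (4/5)P₃ + (32/35)P₄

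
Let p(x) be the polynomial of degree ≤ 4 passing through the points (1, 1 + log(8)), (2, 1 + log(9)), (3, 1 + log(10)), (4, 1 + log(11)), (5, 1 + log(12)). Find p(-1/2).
1 + log(429496729600000000000000000000000*11**(31/32)*2**(25/128)*3**(19/128)*5**(13/64)/1259146754955705275366853393770193)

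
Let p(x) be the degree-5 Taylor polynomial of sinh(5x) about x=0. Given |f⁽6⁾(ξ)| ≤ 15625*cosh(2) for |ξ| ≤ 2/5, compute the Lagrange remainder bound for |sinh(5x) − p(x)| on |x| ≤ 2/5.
4*cosh(2)/45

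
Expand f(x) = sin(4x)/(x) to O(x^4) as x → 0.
4 - 32*x**2/3 + O(x**4)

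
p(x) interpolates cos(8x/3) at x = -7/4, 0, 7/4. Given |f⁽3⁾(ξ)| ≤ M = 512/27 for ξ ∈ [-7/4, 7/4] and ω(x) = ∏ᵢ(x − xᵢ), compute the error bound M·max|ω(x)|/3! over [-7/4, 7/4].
2744*sqrt(3)/729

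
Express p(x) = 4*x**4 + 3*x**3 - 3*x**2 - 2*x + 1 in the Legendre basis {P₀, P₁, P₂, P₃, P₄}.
(4/5)P₀ + (-1/5)P₁ + (2/7)P₂ + (6/5)P₃ + (32/35)P₄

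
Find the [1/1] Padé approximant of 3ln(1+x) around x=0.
3*x/(x/2 + 1)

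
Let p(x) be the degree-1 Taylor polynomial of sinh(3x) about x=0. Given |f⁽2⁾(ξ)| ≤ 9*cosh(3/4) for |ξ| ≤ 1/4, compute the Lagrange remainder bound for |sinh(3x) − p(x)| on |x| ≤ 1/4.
9*cosh(3/4)/32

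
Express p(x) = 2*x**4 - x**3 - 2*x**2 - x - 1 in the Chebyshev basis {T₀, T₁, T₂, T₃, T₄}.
(-5/4)T₀ + (-7/4)T₁ + (-1/4)T₃ + (1/4)T₄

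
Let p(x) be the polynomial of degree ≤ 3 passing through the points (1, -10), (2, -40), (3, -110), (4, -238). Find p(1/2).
-35/8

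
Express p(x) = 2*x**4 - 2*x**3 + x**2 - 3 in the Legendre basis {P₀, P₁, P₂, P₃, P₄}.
(-34/15)P₀ + (-6/5)P₁ + (38/21)P₂ + (-4/5)P₃ + (16/35)P₄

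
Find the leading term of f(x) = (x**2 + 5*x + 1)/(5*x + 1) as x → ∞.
x/5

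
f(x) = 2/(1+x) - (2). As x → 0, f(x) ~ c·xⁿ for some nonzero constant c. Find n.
1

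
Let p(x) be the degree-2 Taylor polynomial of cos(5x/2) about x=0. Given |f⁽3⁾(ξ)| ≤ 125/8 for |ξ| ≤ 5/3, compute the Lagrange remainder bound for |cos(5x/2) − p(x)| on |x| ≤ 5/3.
15625/1296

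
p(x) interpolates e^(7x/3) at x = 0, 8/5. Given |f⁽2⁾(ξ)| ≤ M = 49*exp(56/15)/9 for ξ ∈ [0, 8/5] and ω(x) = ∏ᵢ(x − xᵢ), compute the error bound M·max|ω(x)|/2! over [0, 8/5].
392*exp(56/15)/225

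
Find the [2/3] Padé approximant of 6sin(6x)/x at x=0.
(36 - 756*x**2/5)/(9*x**2/5 + 1)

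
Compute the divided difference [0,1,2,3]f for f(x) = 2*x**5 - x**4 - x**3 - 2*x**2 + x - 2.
43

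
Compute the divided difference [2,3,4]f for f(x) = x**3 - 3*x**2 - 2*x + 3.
6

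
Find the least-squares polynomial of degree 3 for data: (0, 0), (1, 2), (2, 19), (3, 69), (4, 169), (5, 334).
13/126 + (-583/756)x + (-53/126)x² + (301/108)x³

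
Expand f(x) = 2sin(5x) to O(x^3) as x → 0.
10*x + O(x**3)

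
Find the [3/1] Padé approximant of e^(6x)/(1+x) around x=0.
(126*x**3/23 + 144*x**2/23 + 84*x/23 + 1)/(1 - 31*x/23)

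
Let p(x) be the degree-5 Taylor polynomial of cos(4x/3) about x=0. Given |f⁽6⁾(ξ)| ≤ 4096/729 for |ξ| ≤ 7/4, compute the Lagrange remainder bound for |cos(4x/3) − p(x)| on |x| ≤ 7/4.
117649/524880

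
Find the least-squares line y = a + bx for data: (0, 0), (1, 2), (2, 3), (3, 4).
a = 3/10, b = 13/10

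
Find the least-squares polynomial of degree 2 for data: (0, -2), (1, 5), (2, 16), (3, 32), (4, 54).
-9/5 + (39/10)x + (5/2)x²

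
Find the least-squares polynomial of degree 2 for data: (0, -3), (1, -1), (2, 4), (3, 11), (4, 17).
-118/35 + (82/35)x + (5/7)x²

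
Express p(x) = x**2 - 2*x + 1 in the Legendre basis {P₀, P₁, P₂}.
(4/3)P₀ + (-2)P₁ + (2/3)P₂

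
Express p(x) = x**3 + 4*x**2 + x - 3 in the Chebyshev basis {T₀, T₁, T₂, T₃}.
-T₀ + (7/4)T₁ + (2)T₂ + (1/4)T₃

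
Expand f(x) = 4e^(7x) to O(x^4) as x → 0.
4 + 28*x + 98*x**2 + 686*x**3/3 + O(x**4)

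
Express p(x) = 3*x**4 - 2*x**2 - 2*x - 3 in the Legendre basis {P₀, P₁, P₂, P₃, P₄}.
(-46/15)P₀ + (-2)P₁ + (8/21)P₂ + (24/35)P₄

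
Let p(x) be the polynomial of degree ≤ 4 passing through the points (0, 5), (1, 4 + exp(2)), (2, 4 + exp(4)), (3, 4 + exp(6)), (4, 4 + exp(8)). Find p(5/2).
-5*exp(8)/128 - 5*exp(2)/32 + 515/128 + 45*exp(4)/64 + 15*exp(6)/32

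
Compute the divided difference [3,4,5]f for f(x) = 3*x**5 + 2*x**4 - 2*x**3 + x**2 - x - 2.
2151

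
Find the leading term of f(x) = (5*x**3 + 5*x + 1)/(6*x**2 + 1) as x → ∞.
5*x/6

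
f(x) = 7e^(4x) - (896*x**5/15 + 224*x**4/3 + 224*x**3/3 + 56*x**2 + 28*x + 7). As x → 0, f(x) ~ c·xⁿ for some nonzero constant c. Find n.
6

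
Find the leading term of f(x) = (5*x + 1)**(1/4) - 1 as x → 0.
5*x/4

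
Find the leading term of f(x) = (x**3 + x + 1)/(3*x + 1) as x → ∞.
x**2/3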